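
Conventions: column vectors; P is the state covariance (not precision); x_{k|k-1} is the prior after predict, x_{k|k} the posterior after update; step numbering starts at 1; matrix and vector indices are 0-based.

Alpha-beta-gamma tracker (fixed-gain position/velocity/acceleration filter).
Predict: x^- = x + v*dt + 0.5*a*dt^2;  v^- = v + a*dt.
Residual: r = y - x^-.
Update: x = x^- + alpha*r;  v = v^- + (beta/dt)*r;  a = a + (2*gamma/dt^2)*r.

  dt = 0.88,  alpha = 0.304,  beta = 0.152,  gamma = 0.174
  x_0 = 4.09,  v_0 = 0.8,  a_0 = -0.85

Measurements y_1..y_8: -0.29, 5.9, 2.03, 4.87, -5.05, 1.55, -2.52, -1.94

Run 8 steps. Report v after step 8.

step 1: x_pred=4.4649  r=-4.7549  x^+=3.0194  v^+=-0.7693  a^+=-2.9867
step 2: x_pred=1.1859  r=4.7141  x^+=2.6190  v^+=-2.5834  a^+=-0.8683
step 3: x_pred=0.0094  r=2.0206  x^+=0.6237  v^+=-2.9985  a^+=0.0397
step 4: x_pred=-1.9997  r=6.8697  x^+=0.0887  v^+=-1.7770  a^+=3.1268
step 5: x_pred=-0.2644  r=-4.7856  x^+=-1.7192  v^+=0.1479  a^+=0.9762
step 6: x_pred=-1.2111  r=2.7611  x^+=-0.3717  v^+=1.4839  a^+=2.2170
step 7: x_pred=1.7925  r=-4.3125  x^+=0.4815  v^+=2.6899  a^+=0.2790
step 8: x_pred=2.9567  r=-4.8967  x^+=1.4681  v^+=2.0897  a^+=-1.9215

v_post = 2.0897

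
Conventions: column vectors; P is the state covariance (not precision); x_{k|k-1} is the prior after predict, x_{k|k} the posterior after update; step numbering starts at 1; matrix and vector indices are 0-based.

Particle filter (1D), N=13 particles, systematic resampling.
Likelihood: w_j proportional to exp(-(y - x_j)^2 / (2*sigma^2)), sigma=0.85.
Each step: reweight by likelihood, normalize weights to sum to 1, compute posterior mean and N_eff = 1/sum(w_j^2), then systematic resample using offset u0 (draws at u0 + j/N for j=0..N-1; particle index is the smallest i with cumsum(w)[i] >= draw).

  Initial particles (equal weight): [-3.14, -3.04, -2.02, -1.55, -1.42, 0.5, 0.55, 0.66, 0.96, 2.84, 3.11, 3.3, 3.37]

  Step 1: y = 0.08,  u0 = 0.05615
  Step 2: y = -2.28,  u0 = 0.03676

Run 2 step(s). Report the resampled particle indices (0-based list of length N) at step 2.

resampled_idx = [0, 0, 0, 0, 0, 0, 0, 0, 0, 0, 0, 0, 3]

step 1: w=[0.0002, 0.0003, 0.0133, 0.0448, 0.0594, 0.2495, 0.2419, 0.2233, 0.1649, 0.0014, 0.0005, 0.0002, 0.0002]  mean=0.3879  Neff=4.9133  idx=[3, 5, 5, 5, 5, 6, 6, 6, 7, 7, 7, 8, 8]
step 2: w=[0.9457, 0.0065, 0.0065, 0.0065, 0.0065, 0.0054, 0.0054, 0.0054, 0.0035, 0.0035, 0.0035, 0.0010, 0.0010]  mean=-1.4352  Neff=1.1179  idx=[0, 0, 0, 0, 0, 0, 0, 0, 0, 0, 0, 0, 3]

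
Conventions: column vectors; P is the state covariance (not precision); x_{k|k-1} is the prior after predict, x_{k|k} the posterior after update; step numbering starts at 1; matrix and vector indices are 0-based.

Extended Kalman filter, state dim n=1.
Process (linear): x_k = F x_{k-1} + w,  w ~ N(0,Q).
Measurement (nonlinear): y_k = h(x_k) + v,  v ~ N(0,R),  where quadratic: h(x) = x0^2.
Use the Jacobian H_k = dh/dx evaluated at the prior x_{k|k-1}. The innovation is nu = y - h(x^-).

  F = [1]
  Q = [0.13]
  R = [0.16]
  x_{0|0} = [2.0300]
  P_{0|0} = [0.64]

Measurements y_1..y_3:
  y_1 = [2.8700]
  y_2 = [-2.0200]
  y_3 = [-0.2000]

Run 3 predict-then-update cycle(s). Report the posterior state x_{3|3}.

x_post = [0.2393]

step 1: x^-=[2.0300]  P^-=[0.7700]  H_jac=[4.0600]  S=[12.8524]  K=[0.2432]  nu=[-1.2509]  x^+=[1.7257]  P^+=[0.0096]
step 2: x^-=[1.7257]  P^-=[0.1396]  H_jac=[3.4515]  S=[1.8228]  K=[0.2643]  nu=[-4.9982]  x^+=[0.4047]  P^+=[0.0123]
step 3: x^-=[0.4047]  P^-=[0.1423]  H_jac=[0.8094]  S=[0.2532]  K=[0.4548]  nu=[-0.3638]  x^+=[0.2393]  P^+=[0.0899]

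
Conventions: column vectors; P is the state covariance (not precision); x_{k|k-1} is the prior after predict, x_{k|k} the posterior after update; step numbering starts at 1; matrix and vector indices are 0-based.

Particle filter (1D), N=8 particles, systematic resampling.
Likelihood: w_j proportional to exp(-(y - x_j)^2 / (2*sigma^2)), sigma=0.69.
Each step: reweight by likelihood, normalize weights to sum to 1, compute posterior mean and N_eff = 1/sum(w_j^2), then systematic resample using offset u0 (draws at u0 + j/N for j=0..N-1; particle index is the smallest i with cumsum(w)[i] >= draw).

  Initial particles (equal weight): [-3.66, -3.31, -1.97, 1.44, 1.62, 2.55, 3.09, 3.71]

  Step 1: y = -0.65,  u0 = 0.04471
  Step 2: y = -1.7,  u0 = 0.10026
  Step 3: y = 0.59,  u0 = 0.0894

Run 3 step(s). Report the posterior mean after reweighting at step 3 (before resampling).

step 1: w=[0.0004, 0.0034, 0.9128, 0.0579, 0.0254, 0.0001, 0.0000, 0.0000]  mean=-1.6860  Neff=1.1945  idx=[2, 2, 2, 2, 2, 2, 2, 3]
step 2: w=[0.1429, 0.1429, 0.1429, 0.1429, 0.1429, 0.1429, 0.1429, 0.0000]  mean=-1.9700  Neff=7.0001  idx=[0, 1, 2, 3, 4, 5, 5, 6]
step 3: w=[0.1250, 0.1250, 0.1250, 0.1250, 0.1250, 0.1250, 0.1250, 0.1250]  mean=-1.9700  Neff=8.0000  idx=[0, 1, 2, 3, 4, 5, 6, 7]

post_mean = -1.9700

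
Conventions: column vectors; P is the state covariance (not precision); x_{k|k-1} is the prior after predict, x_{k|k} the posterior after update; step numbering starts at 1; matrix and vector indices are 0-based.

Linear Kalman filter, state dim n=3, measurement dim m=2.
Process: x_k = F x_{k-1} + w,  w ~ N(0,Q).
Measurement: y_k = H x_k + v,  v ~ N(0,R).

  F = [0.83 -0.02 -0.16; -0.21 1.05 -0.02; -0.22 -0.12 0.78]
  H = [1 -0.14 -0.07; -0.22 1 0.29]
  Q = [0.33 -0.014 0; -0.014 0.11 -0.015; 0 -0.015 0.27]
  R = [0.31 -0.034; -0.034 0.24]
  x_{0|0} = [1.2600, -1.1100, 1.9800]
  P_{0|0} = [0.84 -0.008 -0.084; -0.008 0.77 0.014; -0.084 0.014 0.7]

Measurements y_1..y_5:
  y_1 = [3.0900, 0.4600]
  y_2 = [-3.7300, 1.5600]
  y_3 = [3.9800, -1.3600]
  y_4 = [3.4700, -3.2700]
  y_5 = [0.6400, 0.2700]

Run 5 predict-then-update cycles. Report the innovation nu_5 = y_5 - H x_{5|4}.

step 1: x^-=[0.7512, -1.4697, 1.4004]  P^-=[0.9496 -0.1851 -0.2954; -0.1851 0.9985 -0.0576; -0.2954 -0.0576 0.7734]  S=[1.3750 -0.6731; -0.6731 1.4352]  K=[0.7280 0.0072; 0.1498 0.7827; -0.2198 0.0583]  nu=[2.2311, 1.6888]  x^+=[2.3875, 0.1862, 1.0086]  P^+=[0.2278 0.0411 -0.0485; 0.0411 0.2463 -0.1878; -0.0485 -0.1878 0.6848]
step 2: x^-=[1.8166, -0.3260, 0.2391]  P^-=[0.5149 0.0100 -0.1642; 0.0100 0.3812 -0.2012; -0.1642 -0.2012 0.7552]  S=[0.8523 -0.2335; -0.2335 0.6095]  K=[0.6124 -0.0129; 0.1227 0.5731; -0.2205 0.0040]  nu=[-5.5755, 2.2163]  x^+=[-1.6265, 0.2601, 1.4773]  P^+=[0.1914 0.0321 -0.0478; 0.0321 0.2010 -0.2089; -0.0478 -0.2089 0.7133]
step 3: x^-=[-1.5916, 0.5852, 1.4789]  P^-=[0.4905 0.0130 -0.1599; 0.0130 0.3346 -0.2132; -0.1599 -0.2132 0.7734]  S=[0.8254 -0.2163; -0.2163 0.5544]  K=[0.6002 -0.0207; 0.1166 0.5323; -0.2242 -0.0041]  nu=[5.7570, -2.7242]  x^+=[1.9201, -0.1939, 0.1990]  P^+=[0.1876 0.0299 -0.0484; 0.0299 0.1931 -0.2163; -0.0484 -0.2163 0.7322]
step 4: x^-=[1.5657, -0.6108, -0.2439]  P^-=[0.4885 0.0132 -0.1618; 0.0132 0.3270 -0.2182; -0.1618 -0.2182 0.7860]  S=[0.8234 -0.2148; -0.2148 0.5450]  K=[0.5988 -0.0230; 0.1158 0.5241; -0.2280 -0.0067]  nu=[1.8017, -2.2441]  x^+=[2.6961, -1.5783, -0.6396]  P^+=[0.1871 0.0296 -0.0492; 0.0296 0.1923 -0.2204; -0.0492 -0.2204 0.7439]
step 5: x^-=[2.3717, -2.2106, -0.9027]  P^-=[0.4887 0.0137 -0.1638; 0.0137 0.3263 -0.2215; -0.1638 -0.2215 0.7941]  S=[0.8237 -0.2147; -0.2147 0.5432]  K=[0.5987 -0.0234; 0.1163 0.5230; -0.2309 -0.0087]  nu=[-2.1043, 3.2642]  x^+=[1.0352, -0.7483, -0.4452]  P^+=[0.1871 0.0297 -0.0499; 0.0297 0.1928 -0.2230; -0.0499 -0.2230 0.7510]

innov = [-2.1043, 3.2642]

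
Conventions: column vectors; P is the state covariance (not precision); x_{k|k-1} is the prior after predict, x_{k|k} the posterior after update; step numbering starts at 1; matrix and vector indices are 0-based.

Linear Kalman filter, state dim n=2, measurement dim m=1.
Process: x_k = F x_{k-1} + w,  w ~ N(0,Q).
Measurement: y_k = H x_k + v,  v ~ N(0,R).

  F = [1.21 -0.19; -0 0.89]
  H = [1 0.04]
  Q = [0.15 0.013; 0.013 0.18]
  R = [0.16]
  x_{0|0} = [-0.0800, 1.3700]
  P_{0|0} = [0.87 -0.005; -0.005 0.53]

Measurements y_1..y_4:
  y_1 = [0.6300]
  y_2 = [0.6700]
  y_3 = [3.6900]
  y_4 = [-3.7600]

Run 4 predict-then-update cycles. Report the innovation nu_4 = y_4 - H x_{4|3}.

innov = [-7.0080]

step 1: x^-=[-0.3571, 1.2193]  P^-=[1.4452 -0.0820; -0.0820 0.5998]  S=[1.5996]  K=[0.9014; -0.0363]  nu=[0.9383]  x^+=[0.4887, 1.1853]  P^+=[0.1454 -0.0297; -0.0297 0.5977]
step 2: x^-=[0.3662, 1.0549]  P^-=[0.3981 -0.1201; -0.1201 0.6534]  S=[0.5496]  K=[0.7157; -0.1709]  nu=[0.2616]  x^+=[0.5534, 1.0102]  P^+=[0.1166 -0.0528; -0.0528 0.6374]
step 3: x^-=[0.4777, 0.8991]  P^-=[0.3681 -0.1517; -0.1517 0.6849]  S=[0.5170]  K=[0.7002; -0.2404]  nu=[3.1763]  x^+=[2.7016, 0.1355]  P^+=[0.1146 -0.0647; -0.0647 0.6550]
step 4: x^-=[3.2432, 0.1206]  P^-=[0.3712 -0.1674; -0.1674 0.6988]  S=[0.5189]  K=[0.7024; -0.2687]  nu=[-7.0080]  x^+=[-1.6793, 2.0038]  P^+=[0.1152 -0.0695; -0.0695 0.6614]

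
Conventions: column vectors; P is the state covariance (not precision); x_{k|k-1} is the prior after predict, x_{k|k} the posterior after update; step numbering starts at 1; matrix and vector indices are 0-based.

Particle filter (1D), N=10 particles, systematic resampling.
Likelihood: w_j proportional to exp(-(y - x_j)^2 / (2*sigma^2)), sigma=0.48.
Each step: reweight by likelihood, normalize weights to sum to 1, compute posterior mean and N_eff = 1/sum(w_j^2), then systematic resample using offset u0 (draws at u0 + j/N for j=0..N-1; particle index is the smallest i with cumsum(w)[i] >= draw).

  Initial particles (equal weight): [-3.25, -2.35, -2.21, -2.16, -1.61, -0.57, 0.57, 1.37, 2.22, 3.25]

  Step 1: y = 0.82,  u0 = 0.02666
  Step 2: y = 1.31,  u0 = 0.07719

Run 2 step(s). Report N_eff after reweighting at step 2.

step 1: w=[0.0000, 0.0000, 0.0000, 0.0000, 0.0000, 0.0106, 0.6144, 0.3650, 0.0100, 0.0000]  mean=0.8664  Neff=1.9573  idx=[6, 6, 6, 6, 6, 6, 7, 7, 7, 7]
step 2: w=[0.0526, 0.0526, 0.0526, 0.0526, 0.0526, 0.0526, 0.1712, 0.1712, 0.1712, 0.1712]  mean=1.1177  Neff=7.4764  idx=[1, 3, 5, 6, 6, 7, 8, 8, 9, 9]

N_eff = 7.4764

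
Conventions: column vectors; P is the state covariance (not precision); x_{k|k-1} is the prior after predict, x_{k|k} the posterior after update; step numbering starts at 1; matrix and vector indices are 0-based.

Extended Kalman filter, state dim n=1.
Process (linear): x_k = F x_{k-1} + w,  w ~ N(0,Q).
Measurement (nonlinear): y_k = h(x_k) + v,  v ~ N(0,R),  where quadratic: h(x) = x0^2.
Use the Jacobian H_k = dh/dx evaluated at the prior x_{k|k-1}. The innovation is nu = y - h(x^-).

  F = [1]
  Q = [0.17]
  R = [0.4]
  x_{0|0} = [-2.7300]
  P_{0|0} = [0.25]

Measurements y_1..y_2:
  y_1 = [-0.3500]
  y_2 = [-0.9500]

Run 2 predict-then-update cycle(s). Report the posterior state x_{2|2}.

x_post = [-0.5574]

step 1: x^-=[-2.7300]  P^-=[0.4200]  H_jac=[-5.4600]  S=[12.9209]  K=[-0.1775]  nu=[-7.8029]  x^+=[-1.3451]  P^+=[0.0130]
step 2: x^-=[-1.3451]  P^-=[0.1830]  H_jac=[-2.6903]  S=[1.7245]  K=[-0.2855]  nu=[-2.7594]  x^+=[-0.5574]  P^+=[0.0424]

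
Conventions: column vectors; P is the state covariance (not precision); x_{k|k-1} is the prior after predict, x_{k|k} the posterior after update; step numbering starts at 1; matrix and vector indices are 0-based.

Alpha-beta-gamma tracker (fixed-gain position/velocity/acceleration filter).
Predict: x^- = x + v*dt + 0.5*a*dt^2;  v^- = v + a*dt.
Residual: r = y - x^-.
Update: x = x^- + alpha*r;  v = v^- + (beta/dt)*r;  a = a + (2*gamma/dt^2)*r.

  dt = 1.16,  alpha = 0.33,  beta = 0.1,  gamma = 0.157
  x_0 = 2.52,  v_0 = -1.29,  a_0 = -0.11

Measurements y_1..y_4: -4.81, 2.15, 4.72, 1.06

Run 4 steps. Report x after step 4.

x_post = -1.7001

step 1: x_pred=0.9496  r=-5.7596  x^+=-0.9511  v^+=-1.9141  a^+=-1.4540
step 2: x_pred=-4.1497  r=6.2997  x^+=-2.0708  v^+=-3.0577  a^+=0.0160
step 3: x_pred=-5.6069  r=10.3269  x^+=-2.1991  v^+=-2.1488  a^+=2.4259
step 4: x_pred=-3.0596  r=4.1196  x^+=-1.7001  v^+=1.0203  a^+=3.3872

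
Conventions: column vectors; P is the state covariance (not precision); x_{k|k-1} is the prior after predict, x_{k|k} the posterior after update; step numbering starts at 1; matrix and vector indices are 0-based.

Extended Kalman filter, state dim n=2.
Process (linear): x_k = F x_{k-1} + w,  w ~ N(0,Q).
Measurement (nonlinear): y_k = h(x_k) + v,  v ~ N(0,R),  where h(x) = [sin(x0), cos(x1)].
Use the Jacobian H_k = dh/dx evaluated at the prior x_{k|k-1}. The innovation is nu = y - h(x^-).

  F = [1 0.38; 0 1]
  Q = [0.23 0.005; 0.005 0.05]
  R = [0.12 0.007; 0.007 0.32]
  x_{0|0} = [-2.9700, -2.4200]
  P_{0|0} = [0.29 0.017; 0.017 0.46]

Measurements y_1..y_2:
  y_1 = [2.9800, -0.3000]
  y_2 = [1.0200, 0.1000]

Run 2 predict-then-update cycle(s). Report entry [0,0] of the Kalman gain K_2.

K[0,0] = 0.9258

step 1: x^-=[-3.8896, -2.4200]  P^-=[0.5993 0.1968; 0.1968 0.5100]  H_jac=[-0.7330 0.0000; 0.0000 0.6606]  S=[0.4421 -0.0883; -0.0883 0.5425]  K=[-0.9778 0.0805; -0.2091 0.5869]  nu=[2.2998, 0.4508]  x^+=[-6.1020, -2.6364]  P^+=[0.1593 0.0286; 0.0286 0.2821]
step 2: x^-=[-7.1039, -2.6364]  P^-=[0.4518 0.1408; 0.1408 0.3321]  H_jac=[0.6817 0.0000; 0.0000 0.4840]  S=[0.3300 0.0535; 0.0535 0.3978]  K=[0.9258 0.0469; 0.2305 0.3731]  nu=[1.7516, 0.9751]  x^+=[-5.4365, -1.8688]  P^+=[0.1634 0.0444; 0.0444 0.2500]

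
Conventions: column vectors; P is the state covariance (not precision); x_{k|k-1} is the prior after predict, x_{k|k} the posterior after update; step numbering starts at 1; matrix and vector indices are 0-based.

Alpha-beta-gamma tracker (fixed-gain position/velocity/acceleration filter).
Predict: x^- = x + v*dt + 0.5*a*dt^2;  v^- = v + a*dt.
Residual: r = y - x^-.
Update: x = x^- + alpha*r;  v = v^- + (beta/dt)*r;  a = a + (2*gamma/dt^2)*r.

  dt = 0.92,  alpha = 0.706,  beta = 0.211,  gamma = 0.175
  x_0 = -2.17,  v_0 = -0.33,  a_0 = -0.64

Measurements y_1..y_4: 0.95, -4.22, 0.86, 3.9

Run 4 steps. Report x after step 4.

x_post = 2.7081

step 1: x_pred=-2.7444  r=3.6944  x^+=-0.1362  v^+=-0.0715  a^+=0.8877
step 2: x_pred=0.1737  r=-4.3937  x^+=-2.9282  v^+=-0.2625  a^+=-0.9292
step 3: x_pred=-3.5630  r=4.4230  x^+=-0.4403  v^+=-0.1029  a^+=0.8998
step 4: x_pred=-0.1543  r=4.0543  x^+=2.7081  v^+=1.6547  a^+=2.5763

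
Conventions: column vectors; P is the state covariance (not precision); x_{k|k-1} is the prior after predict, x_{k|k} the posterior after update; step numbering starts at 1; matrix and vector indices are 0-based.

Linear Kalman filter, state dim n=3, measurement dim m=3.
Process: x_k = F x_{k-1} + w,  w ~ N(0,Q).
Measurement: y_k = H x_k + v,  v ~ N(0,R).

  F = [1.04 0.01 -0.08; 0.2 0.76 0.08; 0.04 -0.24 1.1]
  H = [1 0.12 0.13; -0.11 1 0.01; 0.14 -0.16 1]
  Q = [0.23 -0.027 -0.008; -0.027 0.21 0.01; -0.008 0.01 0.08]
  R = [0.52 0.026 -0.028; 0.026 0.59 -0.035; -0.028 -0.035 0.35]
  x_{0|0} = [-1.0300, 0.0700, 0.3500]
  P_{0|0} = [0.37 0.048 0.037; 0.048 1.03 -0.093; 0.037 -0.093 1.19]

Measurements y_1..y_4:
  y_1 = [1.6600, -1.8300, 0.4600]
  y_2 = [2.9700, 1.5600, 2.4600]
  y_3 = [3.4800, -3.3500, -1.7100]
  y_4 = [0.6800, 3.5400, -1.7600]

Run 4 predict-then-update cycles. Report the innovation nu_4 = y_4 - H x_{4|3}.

step 1: x^-=[-1.0985, -0.1248, 0.3270]  P^-=[0.6329 0.0963 -0.0724; 0.0963 0.8318 -0.1387; -0.0724 -0.1387 1.6313]  S=[1.1924 0.1354 0.1555; 0.1354 1.4058 -0.2770; 0.1555 -0.2770 2.0348]  K=[0.5436 -0.0432 -0.0470; 0.0929 0.5629 -0.0574; -0.0129 0.0813 0.8197]  nu=[2.7310, -1.8293, 0.2668]  x^+=[0.4525, -0.9162, 0.3617]  P^+=[0.2888 0.0227 -0.0670; 0.0227 0.3390 0.0086; -0.0670 0.0086 0.2952]
step 2: x^-=[0.4325, -0.5769, 0.6358]  P^-=[0.5559 0.0468 -0.1046; 0.0468 0.4250 -0.0318; -0.1046 -0.0318 0.4462]  S=[1.0726 0.0589 -0.0166; 0.0589 1.0111 -0.1202; -0.0166 -0.1202 0.7968]  K=[0.5130 -0.0498 -0.0397; 0.0642 0.4047 -0.0547; -0.0412 0.0527 0.5551]  nu=[2.5240, 2.1781, 1.6713]  x^+=[1.5523, 0.3754, 1.5743]  P^+=[0.2727 0.0159 -0.0622; 0.0159 0.2441 0.0017; -0.0622 0.0017 0.2026]
step 3: x^-=[1.4922, 0.7217, 1.7037]  P^-=[0.5370 0.0386 -0.0899; 0.0386 0.3663 -0.0273; -0.0899 -0.0273 0.3329]  S=[1.0529 0.0463 -0.0163; 0.0463 0.9540 -0.1099; -0.0163 -0.1099 0.6847]  K=[0.5051 -0.0499 -0.0265; 0.0579 0.3699 -0.0568; -0.0418 0.0426 0.4801]  nu=[1.6797, -3.9246, -3.5071]  x^+=[2.6293, -0.4335, -0.2176]  P^+=[0.2677 0.0146 -0.0568; 0.0146 0.2233 -0.0008; -0.0568 -0.0008 0.1756]
step 4: x^-=[2.7475, 0.1790, -0.0302]  P^-=[0.5305 0.0371 -0.0813; 0.0371 0.3534 -0.0267; -0.0813 -0.0267 0.3008]  S=[1.0476 0.0439 -0.0122; 0.0439 0.9413 -0.1087; -0.0122 -0.1087 0.6544]  K=[0.5024 -0.0490 -0.0186; 0.0567 0.3614 -0.0582; -0.0397 0.0387 0.4545]  nu=[-2.0851, 3.6635, -2.0859]  x^+=[1.5593, 1.5061, -0.7538]  P^+=[0.2657 0.0146 -0.0537; 0.0146 0.2184 -0.0017; -0.0537 -0.0017 0.1661]

innov = [-2.0851, 3.6635, -2.0859]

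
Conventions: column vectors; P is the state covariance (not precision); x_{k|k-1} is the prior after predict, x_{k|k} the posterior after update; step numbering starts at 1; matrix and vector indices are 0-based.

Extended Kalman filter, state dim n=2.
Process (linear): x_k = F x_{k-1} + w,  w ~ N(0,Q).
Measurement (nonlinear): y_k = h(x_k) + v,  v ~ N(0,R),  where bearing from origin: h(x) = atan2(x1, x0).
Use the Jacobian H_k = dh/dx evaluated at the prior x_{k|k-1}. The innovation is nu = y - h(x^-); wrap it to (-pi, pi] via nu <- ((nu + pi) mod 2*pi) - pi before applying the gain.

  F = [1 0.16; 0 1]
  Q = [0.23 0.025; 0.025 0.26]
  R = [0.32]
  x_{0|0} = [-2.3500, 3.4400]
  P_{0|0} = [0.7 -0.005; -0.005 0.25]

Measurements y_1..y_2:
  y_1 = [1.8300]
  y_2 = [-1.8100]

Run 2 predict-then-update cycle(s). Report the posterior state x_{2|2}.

x_post = [-2.9494, 2.8754]

step 1: x^-=[-1.7996, 3.4400]  P^-=[0.9348 0.0600; 0.0600 0.5100]  H_jac=[-0.2282 -0.1194]  S=[0.3792]  K=[-0.5815; -0.1967]  nu=[-0.2228]  x^+=[-1.6701, 3.4838]  P^+=[0.8066 0.0166; 0.0166 0.4953]
step 2: x^-=[-1.1126, 3.4838]  P^-=[1.0546 0.1209; 0.1209 0.7553]  H_jac=[-0.2605 -0.0832]  S=[0.4020]  K=[-0.7083; -0.2346]  nu=[2.5933]  x^+=[-2.9494, 2.8754]  P^+=[0.8529 0.0541; 0.0541 0.7332]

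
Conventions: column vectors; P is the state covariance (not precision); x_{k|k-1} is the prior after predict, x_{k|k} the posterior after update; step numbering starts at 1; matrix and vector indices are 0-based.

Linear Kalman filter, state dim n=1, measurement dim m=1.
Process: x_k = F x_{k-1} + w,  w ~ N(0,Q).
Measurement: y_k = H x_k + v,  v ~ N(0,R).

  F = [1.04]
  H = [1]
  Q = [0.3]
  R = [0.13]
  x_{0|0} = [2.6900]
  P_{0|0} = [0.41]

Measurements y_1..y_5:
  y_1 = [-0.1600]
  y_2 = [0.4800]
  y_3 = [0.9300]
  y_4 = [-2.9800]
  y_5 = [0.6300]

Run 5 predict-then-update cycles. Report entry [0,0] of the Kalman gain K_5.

step 1: x^-=[2.7976]  P^-=[0.7435]  S=[0.8735]  K=[0.8512]  nu=[-2.9576]  x^+=[0.2802]  P^+=[0.1107]
step 2: x^-=[0.2914]  P^-=[0.4197]  S=[0.5497]  K=[0.7635]  nu=[0.1886]  x^+=[0.4354]  P^+=[0.0993]
step 3: x^-=[0.4528]  P^-=[0.4074]  S=[0.5374]  K=[0.7581]  nu=[0.4772]  x^+=[0.8146]  P^+=[0.0985]
step 4: x^-=[0.8471]  P^-=[0.4066]  S=[0.5366]  K=[0.7577]  nu=[-3.8271]  x^+=[-2.0528]  P^+=[0.0985]
step 5: x^-=[-2.1349]  P^-=[0.4065]  S=[0.5365]  K=[0.7577]  nu=[2.7649]  x^+=[-0.0399]  P^+=[0.0985]

K[0,0] = 0.7577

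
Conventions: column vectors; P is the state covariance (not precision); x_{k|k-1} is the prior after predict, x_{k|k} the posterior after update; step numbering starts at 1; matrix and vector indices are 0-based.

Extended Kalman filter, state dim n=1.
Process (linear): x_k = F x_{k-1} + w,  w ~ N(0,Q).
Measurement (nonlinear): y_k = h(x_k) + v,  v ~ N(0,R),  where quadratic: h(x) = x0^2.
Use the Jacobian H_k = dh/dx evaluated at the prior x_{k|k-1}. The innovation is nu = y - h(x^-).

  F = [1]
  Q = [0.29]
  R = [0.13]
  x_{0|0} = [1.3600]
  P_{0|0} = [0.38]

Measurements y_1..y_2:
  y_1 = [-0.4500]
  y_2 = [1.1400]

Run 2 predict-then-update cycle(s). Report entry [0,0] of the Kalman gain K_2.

K[0,0] = 0.6816

step 1: x^-=[1.3600]  P^-=[0.6700]  H_jac=[2.7200]  S=[5.0869]  K=[0.3583]  nu=[-2.2996]  x^+=[0.5362]  P^+=[0.0171]
step 2: x^-=[0.5362]  P^-=[0.3071]  H_jac=[1.0723]  S=[0.4832]  K=[0.6816]  nu=[0.8525]  x^+=[1.1173]  P^+=[0.0826]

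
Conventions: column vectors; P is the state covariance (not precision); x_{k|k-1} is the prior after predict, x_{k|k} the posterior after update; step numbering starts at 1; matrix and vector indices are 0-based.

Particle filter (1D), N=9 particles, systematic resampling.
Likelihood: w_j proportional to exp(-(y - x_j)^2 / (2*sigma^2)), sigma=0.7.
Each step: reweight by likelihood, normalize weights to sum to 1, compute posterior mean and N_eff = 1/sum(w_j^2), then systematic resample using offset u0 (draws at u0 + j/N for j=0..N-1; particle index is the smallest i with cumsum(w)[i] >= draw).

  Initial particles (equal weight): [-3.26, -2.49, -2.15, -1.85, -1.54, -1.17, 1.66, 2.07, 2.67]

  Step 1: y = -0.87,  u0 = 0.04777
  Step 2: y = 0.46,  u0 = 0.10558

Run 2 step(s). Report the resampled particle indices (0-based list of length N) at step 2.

resampled_idx = [4, 5, 5, 6, 6, 7, 7, 8, 8]

step 1: w=[0.0013, 0.0315, 0.0861, 0.1721, 0.2900, 0.4182, 0.0007, 0.0001, 0.0000]  mean=-1.5210  Neff=3.3667  idx=[2, 3, 3, 4, 4, 5, 5, 5, 5]
step 2: w=[0.0031, 0.0140, 0.0140, 0.0546, 0.0546, 0.2149, 0.2149, 0.2149, 0.2149]  mean=-1.2324  Neff=5.2309  idx=[4, 5, 5, 6, 6, 7, 7, 8, 8]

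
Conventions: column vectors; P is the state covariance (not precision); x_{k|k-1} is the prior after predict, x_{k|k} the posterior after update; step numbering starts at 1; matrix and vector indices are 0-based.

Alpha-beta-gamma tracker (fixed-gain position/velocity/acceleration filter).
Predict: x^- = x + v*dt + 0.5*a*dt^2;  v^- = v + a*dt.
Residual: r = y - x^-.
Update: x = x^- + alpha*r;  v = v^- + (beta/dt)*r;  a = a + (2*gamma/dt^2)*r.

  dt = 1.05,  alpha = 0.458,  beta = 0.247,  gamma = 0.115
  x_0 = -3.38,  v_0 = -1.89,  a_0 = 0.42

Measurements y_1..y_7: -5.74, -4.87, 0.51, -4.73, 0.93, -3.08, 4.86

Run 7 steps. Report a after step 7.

step 1: x_pred=-5.1330  r=-0.6070  x^+=-5.4110  v^+=-1.5918  a^+=0.2934
step 2: x_pred=-6.9207  r=2.0507  x^+=-5.9815  v^+=-0.8014  a^+=0.7212
step 3: x_pred=-6.4254  r=6.9354  x^+=-3.2490  v^+=1.5873  a^+=2.1680
step 4: x_pred=-0.3872  r=-4.3428  x^+=-2.3762  v^+=2.8421  a^+=1.2620
step 5: x_pred=1.3037  r=-0.3737  x^+=1.1326  v^+=4.0793  a^+=1.1840
step 6: x_pred=6.0685  r=-9.1485  x^+=1.8785  v^+=3.1705  a^+=-0.7245
step 7: x_pred=4.8081  r=0.0519  x^+=4.8319  v^+=2.4220  a^+=-0.7137

a_post = -0.7137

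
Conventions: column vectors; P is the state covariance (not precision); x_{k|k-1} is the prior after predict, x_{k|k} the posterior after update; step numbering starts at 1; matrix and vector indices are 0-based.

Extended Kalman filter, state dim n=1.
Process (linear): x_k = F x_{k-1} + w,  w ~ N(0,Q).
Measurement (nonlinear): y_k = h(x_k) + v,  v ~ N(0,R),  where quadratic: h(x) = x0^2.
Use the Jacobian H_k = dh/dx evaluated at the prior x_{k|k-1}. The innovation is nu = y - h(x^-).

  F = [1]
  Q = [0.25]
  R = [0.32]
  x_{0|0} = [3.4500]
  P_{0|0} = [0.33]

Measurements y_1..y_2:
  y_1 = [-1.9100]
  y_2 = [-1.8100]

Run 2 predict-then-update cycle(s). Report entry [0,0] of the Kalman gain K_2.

step 1: x^-=[3.4500]  P^-=[0.5800]  H_jac=[6.9000]  S=[27.9338]  K=[0.1433]  nu=[-13.8125]  x^+=[1.4711]  P^+=[0.0066]
step 2: x^-=[1.4711]  P^-=[0.2566]  H_jac=[2.9422]  S=[2.5417]  K=[0.2971]  nu=[-3.9742]  x^+=[0.2904]  P^+=[0.0323]

K[0,0] = 0.2971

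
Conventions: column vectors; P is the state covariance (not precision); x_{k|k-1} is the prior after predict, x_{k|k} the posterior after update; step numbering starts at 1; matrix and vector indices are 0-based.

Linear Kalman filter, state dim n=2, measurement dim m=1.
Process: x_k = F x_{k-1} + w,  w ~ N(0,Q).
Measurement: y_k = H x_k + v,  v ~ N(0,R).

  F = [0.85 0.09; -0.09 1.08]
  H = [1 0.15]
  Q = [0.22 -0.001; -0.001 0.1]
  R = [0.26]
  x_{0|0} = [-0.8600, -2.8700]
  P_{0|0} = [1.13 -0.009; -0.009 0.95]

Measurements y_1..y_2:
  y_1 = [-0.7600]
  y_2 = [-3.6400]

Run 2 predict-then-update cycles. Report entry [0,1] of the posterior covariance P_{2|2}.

P_post[0,1] = -0.1422

step 1: x^-=[-0.9893, -3.0222]  P^-=[1.0427 -0.0033; -0.0033 1.2190]  S=[1.3292]  K=[0.7841; 0.1351]  nu=[0.6826]  x^+=[-0.4540, -2.9300]  P^+=[0.2255 -0.1441; -0.1441 1.1947]
step 2: x^-=[-0.6496, -3.1235]  P^-=[0.3705 -0.0332; -0.0332 1.5234]  S=[0.6549]  K=[0.5582; 0.2982]  nu=[-2.5218]  x^+=[-2.0574, -3.8755]  P^+=[0.1665 -0.1422; -0.1422 1.4651]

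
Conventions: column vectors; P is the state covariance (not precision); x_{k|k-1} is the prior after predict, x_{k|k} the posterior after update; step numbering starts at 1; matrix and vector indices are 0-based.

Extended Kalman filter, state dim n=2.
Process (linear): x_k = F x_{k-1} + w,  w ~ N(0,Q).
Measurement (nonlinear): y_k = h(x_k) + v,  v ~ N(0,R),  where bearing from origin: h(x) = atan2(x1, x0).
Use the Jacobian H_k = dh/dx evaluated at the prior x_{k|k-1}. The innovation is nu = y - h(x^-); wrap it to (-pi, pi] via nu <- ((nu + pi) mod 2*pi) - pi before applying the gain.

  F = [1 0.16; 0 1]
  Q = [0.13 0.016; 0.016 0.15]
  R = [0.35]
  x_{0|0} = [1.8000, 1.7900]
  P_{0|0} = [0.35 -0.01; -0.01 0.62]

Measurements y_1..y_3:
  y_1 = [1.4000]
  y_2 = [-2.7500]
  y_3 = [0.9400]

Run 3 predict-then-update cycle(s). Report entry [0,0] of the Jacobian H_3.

H_jac[0,0] = -0.2153

step 1: x^-=[2.0864, 1.7900]  P^-=[0.4927 0.1052; 0.1052 0.7700]  H_jac=[-0.2369 0.2761]  S=[0.4226]  K=[-0.2074; 0.4441]  nu=[0.6909]  x^+=[1.9431, 2.0968]  P^+=[0.4745 0.1441; 0.1441 0.6867]
step 2: x^-=[2.2786, 2.0968]  P^-=[0.6682 0.2700; 0.2700 0.8367]  H_jac=[-0.2187 0.2376]  S=[0.4011]  K=[-0.2043; 0.3484]  nu=[2.7893]  x^+=[1.7087, 3.0688]  P^+=[0.6514 0.2986; 0.2986 0.7880]
step 3: x^-=[2.1997, 3.0688]  P^-=[0.8972 0.4406; 0.4406 0.9380]  H_jac=[-0.2153 0.1543]  S=[0.3846]  K=[-0.3253; 0.1297]  nu=[-0.0089]  x^+=[2.2026, 3.0676]  P^+=[0.8564 0.4568; 0.4568 0.9315]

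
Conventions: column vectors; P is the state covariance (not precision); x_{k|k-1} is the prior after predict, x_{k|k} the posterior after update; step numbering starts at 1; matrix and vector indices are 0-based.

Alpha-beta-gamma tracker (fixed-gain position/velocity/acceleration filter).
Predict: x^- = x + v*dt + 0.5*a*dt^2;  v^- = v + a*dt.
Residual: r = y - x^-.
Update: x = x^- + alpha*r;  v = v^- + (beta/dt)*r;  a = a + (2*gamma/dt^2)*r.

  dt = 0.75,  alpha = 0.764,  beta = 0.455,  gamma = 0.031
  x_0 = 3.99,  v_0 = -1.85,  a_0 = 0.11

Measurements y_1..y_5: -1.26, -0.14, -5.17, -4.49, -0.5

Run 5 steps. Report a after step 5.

a_post = 0.7996

step 1: x_pred=2.6334  r=-3.8934  x^+=-0.3411  v^+=-4.1295  a^+=-0.3191
step 2: x_pred=-3.5280  r=3.3880  x^+=-0.9396  v^+=-2.3135  a^+=0.0543
step 3: x_pred=-2.6594  r=-2.5106  x^+=-4.5775  v^+=-3.7958  a^+=-0.2224
step 4: x_pred=-7.4869  r=2.9969  x^+=-5.1973  v^+=-2.1445  a^+=0.1079
step 5: x_pred=-6.7753  r=6.2753  x^+=-1.9810  v^+=1.7434  a^+=0.7996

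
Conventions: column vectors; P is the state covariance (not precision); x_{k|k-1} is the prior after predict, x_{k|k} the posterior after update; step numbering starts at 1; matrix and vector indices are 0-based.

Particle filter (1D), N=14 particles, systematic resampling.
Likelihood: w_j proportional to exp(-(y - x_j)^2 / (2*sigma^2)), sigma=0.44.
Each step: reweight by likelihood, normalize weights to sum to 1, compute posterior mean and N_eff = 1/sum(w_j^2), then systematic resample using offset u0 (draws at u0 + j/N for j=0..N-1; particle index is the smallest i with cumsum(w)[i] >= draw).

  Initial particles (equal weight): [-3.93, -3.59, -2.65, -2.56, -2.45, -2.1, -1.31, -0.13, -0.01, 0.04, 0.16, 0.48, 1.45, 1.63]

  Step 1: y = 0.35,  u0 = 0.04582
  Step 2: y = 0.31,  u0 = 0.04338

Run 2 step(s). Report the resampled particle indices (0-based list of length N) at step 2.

step 1: w=[0.0000, 0.0000, 0.0000, 0.0000, 0.0000, 0.0000, 0.0002, 0.1388, 0.1800, 0.1963, 0.2292, 0.2408, 0.0111, 0.0037]  mean=0.1620  Neff=4.9788  idx=[7, 7, 8, 8, 9, 9, 9, 10, 10, 10, 11, 11, 11, 11]
step 2: w=[0.0515, 0.0515, 0.0652, 0.0652, 0.0703, 0.0703, 0.0703, 0.0801, 0.0801, 0.0801, 0.0788, 0.0788, 0.0788, 0.0788]  mean=0.1835  Neff=13.7460  idx=[0, 2, 3, 4, 5, 6, 7, 8, 9, 10, 10, 11, 12, 13]

resampled_idx = [0, 2, 3, 4, 5, 6, 7, 8, 9, 10, 10, 11, 12, 13]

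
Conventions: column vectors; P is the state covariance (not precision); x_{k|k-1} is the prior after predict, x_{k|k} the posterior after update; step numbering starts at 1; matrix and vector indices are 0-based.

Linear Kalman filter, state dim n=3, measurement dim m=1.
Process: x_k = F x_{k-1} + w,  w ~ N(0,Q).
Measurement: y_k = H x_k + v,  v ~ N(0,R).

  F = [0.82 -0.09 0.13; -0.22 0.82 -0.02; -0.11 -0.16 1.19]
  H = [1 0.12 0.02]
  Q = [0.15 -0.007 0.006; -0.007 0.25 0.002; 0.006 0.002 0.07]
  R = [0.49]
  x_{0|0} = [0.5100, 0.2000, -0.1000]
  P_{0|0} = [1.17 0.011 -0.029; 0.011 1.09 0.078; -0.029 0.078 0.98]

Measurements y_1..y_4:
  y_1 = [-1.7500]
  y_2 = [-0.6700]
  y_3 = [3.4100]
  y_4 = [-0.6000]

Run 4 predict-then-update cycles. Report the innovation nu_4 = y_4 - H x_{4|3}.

step 1: x^-=[0.3872, 0.0538, -0.2071]  P^-=[0.9525 -0.2837 0.0286; -0.2837 1.0332 -0.0527; 0.0286 -0.0527 1.4781]  S=[1.3907]  K=[0.6608; -0.1156; 0.0373]  nu=[-2.1395]  x^+=[-1.0266, 0.3011, -0.2868]  P^+=[0.3452 -0.1775 -0.0057; -0.1775 1.0146 -0.0467; -0.0057 -0.0467 1.4762]
step 2: x^-=[-0.9062, 0.4785, -0.2765]  P^-=[0.4414 -0.2756 0.2399; -0.2756 1.0150 -0.1924; 0.2399 -0.1924 2.2036]  S=[0.8894]  K=[0.4645; -0.1773; 0.2933]  nu=[0.1843]  x^+=[-0.8206, 0.4458, -0.2225]  P^+=[0.2495 -0.2024 0.1187; -0.2024 0.9870 -0.1462; 0.1187 -0.1462 2.1271]
step 3: x^-=[-0.7419, 0.5506, -0.2458]  P^-=[0.4203 -0.2917 0.4842; -0.2917 1.0055 -0.3349; 0.4842 -0.3349 3.1279]  S=[0.8738]  K=[0.4520; -0.2034; 0.5797]  nu=[4.0908]  x^+=[1.1073, -0.2814, 2.1256]  P^+=[0.2418 -0.2113 0.2552; -0.2113 0.9693 -0.2319; 0.2552 -0.2319 2.8343]
step 4: x^-=[1.2096, -0.5169, 2.4527]  P^-=[0.4593 -0.3124 0.7373; -0.3124 1.0007 -0.4684; 0.7373 -0.4684 4.1254]  S=[0.9177]  K=[0.4758; -0.2198; 0.8321]  nu=[-1.7967]  x^+=[0.3548, -0.1220, 0.9577]  P^+=[0.2516 -0.2165 0.3740; -0.2165 0.9564 -0.3006; 0.3740 -0.3006 3.4900]

innov = [-1.7967]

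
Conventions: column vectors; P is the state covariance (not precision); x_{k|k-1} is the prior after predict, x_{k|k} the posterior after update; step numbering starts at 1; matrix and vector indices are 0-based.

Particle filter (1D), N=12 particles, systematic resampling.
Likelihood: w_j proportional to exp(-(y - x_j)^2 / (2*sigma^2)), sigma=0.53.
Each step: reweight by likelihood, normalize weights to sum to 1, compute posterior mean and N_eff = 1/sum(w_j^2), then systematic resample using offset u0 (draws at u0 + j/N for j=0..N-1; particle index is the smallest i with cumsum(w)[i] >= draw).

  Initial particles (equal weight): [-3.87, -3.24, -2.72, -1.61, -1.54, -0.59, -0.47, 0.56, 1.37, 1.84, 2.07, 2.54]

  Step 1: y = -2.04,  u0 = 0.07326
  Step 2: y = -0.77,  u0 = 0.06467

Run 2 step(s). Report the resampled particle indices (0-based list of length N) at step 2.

resampled_idx = [3, 4, 5, 6, 7, 8, 9, 10, 11, 11, 11, 11]

step 1: w=[0.0013, 0.0402, 0.2293, 0.3757, 0.3346, 0.0124, 0.0065, 0.0000, 0.0000, 0.0000, 0.0000, 0.0000]  mean=-1.8897  Neff=3.2522  idx=[2, 2, 2, 3, 3, 3, 3, 4, 4, 4, 4, 5]
step 2: w=[0.0003, 0.0003, 0.0003, 0.0819, 0.0819, 0.0819, 0.0819, 0.1001, 0.1001, 0.1001, 0.1001, 0.2713]  mean=-1.3063  Neff=7.1187  idx=[3, 4, 5, 6, 7, 8, 9, 10, 11, 11, 11, 11]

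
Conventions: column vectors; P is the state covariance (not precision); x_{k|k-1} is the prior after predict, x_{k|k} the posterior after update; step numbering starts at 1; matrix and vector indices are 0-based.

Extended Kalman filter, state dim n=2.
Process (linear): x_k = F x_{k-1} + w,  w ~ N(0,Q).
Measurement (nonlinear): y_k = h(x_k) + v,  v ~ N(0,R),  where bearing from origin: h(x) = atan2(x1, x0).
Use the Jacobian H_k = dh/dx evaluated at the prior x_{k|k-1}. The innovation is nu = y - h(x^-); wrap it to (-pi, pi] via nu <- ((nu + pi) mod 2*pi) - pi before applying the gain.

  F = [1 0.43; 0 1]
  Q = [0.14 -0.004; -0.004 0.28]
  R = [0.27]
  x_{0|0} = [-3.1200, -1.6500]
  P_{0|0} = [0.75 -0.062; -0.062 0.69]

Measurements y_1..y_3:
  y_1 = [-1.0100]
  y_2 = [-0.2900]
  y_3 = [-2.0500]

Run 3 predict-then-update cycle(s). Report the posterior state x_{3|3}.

step 1: x^-=[-3.8295, -1.6500]  P^-=[0.9643 0.2307; 0.2307 0.9700]  H_jac=[0.0949 -0.2202]  S=[0.3161]  K=[0.1287; -0.6066]  nu=[1.7248]  x^+=[-3.6075, -2.6963]  P^+=[0.9590 0.2554; 0.2554 0.8537]
step 2: x^-=[-4.7668, -2.6963]  P^-=[1.4765 0.6185; 0.6185 1.1337]  H_jac=[0.0899 -0.1589]  S=[0.2929]  K=[0.1176; -0.4253]  nu=[2.3368]  x^+=[-4.4921, -3.6902]  P^+=[1.4725 0.6331; 0.6331 1.0807]
step 3: x^-=[-6.0789, -3.6902]  P^-=[2.3568 1.0938; 1.0938 1.3607]  H_jac=[0.0730 -0.1202]  S=[0.2830]  K=[0.1431; -0.2959]  nu=[0.5460]  x^+=[-6.0008, -3.8518]  P^+=[2.3510 1.1058; 1.1058 1.3359]

x_post = [-6.0008, -3.8518]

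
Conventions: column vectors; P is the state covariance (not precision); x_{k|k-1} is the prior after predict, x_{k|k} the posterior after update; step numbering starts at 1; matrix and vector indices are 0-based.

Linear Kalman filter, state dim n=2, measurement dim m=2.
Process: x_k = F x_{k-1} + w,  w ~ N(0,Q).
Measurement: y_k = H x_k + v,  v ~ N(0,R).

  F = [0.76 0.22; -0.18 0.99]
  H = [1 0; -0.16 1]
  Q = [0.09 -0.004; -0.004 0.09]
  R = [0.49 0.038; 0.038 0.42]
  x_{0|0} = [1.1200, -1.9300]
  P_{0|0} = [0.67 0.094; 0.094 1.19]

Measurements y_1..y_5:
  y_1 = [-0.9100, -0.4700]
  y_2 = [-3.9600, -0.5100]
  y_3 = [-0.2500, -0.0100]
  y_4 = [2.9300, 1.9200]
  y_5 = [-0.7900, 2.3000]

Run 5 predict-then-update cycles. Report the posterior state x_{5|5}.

step 1: x^-=[0.4266, -2.1123]  P^-=[0.5660 0.2305; 0.2305 1.2445]  S=[1.0560 0.1780; 0.1780 1.6052]  K=[0.5312 0.0283; 0.0933 0.7420]  nu=[-1.3366, 1.7106]  x^+=[-0.2350, -0.9678]  P^+=[0.2614 0.0739; 0.0739 0.3270]
step 2: x^-=[-0.3915, -0.9158]  P^-=[0.2815 0.0841; 0.0841 0.3926]  S=[0.7715 0.0771; 0.0771 0.7929]  K=[0.3635 0.0140; 0.0619 0.4722]  nu=[-3.5685, 0.3431]  x^+=[-1.6838, -0.9745]  P^+=[0.1786 0.0483; 0.0483 0.2084]
step 3: x^-=[-1.4941, -0.6617]  P^-=[0.2194 0.0513; 0.0513 0.2828]  S=[0.7094 0.0542; 0.0542 0.6920]  K=[0.3093 -0.0008; 0.0423 0.3935]  nu=[1.2441, 0.4127]  x^+=[-1.1096, -0.4467]  P^+=[0.1515 0.0357; 0.0357 0.1726]
step 4: x^-=[-0.9416, -0.2425]  P^-=[0.1978 0.0383; 0.0383 0.2514]  S=[0.6878 0.0446; 0.0446 0.6642]  K=[0.2882 -0.0094; 0.0318 0.3671]  nu=[3.8716, 2.0119]  x^+=[0.1554, 0.6193]  P^+=[0.1409 0.0296; 0.0296 0.1601]
step 5: x^-=[0.2544, 0.5851]  P^-=[0.1890 0.0327; 0.0327 0.2410]  S=[0.6790 0.0404; 0.0404 0.6553]  K=[0.2792 -0.0135; 0.0268 0.3581]  nu=[-1.0444, 1.7556]  x^+=[-0.0609, 1.1857]  P^+=[0.1363 0.0267; 0.0267 0.1557]

x_post = [-0.0609, 1.1857]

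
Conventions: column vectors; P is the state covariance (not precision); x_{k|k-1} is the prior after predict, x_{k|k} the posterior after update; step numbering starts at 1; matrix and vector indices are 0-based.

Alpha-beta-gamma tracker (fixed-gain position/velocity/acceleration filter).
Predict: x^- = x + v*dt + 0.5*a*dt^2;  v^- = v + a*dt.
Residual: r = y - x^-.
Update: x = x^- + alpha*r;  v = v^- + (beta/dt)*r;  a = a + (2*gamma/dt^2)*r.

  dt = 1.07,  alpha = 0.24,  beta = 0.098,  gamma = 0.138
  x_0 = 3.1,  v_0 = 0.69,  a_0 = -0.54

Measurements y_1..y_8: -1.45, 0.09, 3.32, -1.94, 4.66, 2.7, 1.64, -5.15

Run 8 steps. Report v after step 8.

v_post = 12.8140

step 1: x_pred=3.5292  r=-4.9792  x^+=2.3342  v^+=-0.3438  a^+=-1.7403
step 2: x_pred=0.9700  r=-0.8800  x^+=0.7588  v^+=-2.2866  a^+=-1.9525
step 3: x_pred=-2.8055  r=6.1255  x^+=-1.3354  v^+=-3.8147  a^+=-0.4758
step 4: x_pred=-5.6895  r=3.7495  x^+=-4.7896  v^+=-3.9804  a^+=0.4281
step 5: x_pred=-8.8036  r=13.4636  x^+=-5.5723  v^+=-2.2892  a^+=3.6737
step 6: x_pred=-5.9187  r=8.6187  x^+=-3.8502  v^+=2.4311  a^+=5.7515
step 7: x_pred=2.0434  r=-0.4034  x^+=1.9466  v^+=8.5482  a^+=5.6542
step 8: x_pred=14.3299  r=-19.4799  x^+=9.6547  v^+=12.8140  a^+=0.9582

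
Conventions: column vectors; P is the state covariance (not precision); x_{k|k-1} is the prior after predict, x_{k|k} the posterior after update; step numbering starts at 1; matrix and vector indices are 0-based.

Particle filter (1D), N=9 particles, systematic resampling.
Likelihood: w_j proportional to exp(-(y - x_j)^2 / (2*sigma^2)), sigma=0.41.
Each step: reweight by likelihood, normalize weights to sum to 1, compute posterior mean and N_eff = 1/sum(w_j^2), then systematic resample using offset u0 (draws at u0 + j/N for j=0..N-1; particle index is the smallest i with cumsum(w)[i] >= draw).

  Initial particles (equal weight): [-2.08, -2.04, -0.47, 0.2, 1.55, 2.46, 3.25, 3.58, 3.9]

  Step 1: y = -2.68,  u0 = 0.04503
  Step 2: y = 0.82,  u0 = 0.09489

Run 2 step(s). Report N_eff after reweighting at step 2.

step 1: w=[0.5368, 0.4632, 0.0000, 0.0000, 0.0000, 0.0000, 0.0000, 0.0000, 0.0000]  mean=-2.0615  Neff=1.9892  idx=[0, 0, 0, 0, 0, 1, 1, 1, 1]
step 2: w=[0.0773, 0.0773, 0.0773, 0.0773, 0.0773, 0.1534, 0.1534, 0.1534, 0.1534]  mean=-2.0555  Neff=8.0661  idx=[1, 2, 4, 5, 5, 6, 7, 8, 8]

N_eff = 8.0661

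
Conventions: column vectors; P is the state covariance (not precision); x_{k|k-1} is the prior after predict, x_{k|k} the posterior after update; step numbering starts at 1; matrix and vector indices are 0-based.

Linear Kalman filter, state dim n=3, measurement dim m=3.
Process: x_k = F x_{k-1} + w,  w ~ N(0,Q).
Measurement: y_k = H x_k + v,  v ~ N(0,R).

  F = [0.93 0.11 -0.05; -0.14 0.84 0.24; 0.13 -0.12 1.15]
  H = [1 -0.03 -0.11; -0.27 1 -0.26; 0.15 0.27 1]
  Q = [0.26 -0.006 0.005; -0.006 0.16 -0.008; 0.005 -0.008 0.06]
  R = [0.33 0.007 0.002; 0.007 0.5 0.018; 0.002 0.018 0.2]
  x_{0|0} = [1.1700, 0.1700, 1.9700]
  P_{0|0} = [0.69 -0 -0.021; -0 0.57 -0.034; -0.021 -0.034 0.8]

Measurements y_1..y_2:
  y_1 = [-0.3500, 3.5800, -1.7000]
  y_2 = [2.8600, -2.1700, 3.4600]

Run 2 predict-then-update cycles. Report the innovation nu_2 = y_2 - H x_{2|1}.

innov = [2.8179, -3.7292, 5.2215]

step 1: x^-=[1.0083, 0.4518, 2.3972]  P^-=[0.8680 -0.0571 0.0081; -0.0571 0.6095 0.1136; 0.0081 0.1136 1.1410]  S=[1.2148 -0.2840 -0.0122; -0.2840 1.2228 -0.0505; -0.0122 -0.0505 1.4641]  K=[0.6988 -0.0741 0.0872; 0.0481 0.5064 0.2020; -0.1261 -0.1479 0.7949]  nu=[-1.0811, 4.0237, -4.3704]  x^+=[-0.4266, 1.5545, -1.5359]  P^+=[0.2284 0.0250 -0.0235; 0.0250 0.2577 -0.0237; -0.0235 -0.0237 0.1660]
step 2: x^-=[-0.1489, 0.9969, -2.0083]  P^-=[0.4686 0.0002 -0.0109; 0.0002 0.3421 -0.0084; -0.0109 -0.0084 0.2858]  S=[0.8047 -0.1181 0.0279; -0.1181 0.8983 0.0127; 0.0279 0.0127 0.5136]  K=[0.5715 -0.0636 0.0863; 0.0400 0.3863 0.1519; -0.0875 -0.1081 0.5564]  nu=[2.8179, -3.7292, 5.2215]  x^+=[2.1492, 0.4622, 1.0539]  P^+=[0.1871 0.0201 -0.0162; 0.0201 0.1967 -0.0187; -0.0162 -0.0187 0.1167]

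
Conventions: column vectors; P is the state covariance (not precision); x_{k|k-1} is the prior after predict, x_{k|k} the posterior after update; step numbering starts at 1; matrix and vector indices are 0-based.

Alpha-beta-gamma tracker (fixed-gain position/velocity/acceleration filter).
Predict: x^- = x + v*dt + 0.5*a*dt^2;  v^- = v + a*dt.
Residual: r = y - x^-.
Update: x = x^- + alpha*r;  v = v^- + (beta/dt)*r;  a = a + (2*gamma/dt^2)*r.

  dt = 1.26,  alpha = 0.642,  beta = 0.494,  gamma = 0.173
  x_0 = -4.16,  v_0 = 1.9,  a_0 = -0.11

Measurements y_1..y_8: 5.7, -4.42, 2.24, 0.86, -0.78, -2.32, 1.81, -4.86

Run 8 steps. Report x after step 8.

step 1: x_pred=-1.8533  r=7.5533  x^+=2.9959  v^+=4.7228  a^+=1.5362
step 2: x_pred=10.1660  r=-14.5860  x^+=0.8018  v^+=0.9397  a^+=-1.6427
step 3: x_pred=0.6818  r=1.5582  x^+=1.6822  v^+=-0.5192  a^+=-1.3031
step 4: x_pred=-0.0064  r=0.8664  x^+=0.5498  v^+=-1.8214  a^+=-1.1143
step 5: x_pred=-2.6297  r=1.8497  x^+=-1.4422  v^+=-2.5002  a^+=-0.7112
step 6: x_pred=-5.1570  r=2.8370  x^+=-3.3356  v^+=-2.2840  a^+=-0.0929
step 7: x_pred=-6.2872  r=8.0972  x^+=-1.0888  v^+=0.7736  a^+=1.6718
step 8: x_pred=1.2130  r=-6.0730  x^+=-2.6859  v^+=0.4991  a^+=0.3483

x_post = -2.6859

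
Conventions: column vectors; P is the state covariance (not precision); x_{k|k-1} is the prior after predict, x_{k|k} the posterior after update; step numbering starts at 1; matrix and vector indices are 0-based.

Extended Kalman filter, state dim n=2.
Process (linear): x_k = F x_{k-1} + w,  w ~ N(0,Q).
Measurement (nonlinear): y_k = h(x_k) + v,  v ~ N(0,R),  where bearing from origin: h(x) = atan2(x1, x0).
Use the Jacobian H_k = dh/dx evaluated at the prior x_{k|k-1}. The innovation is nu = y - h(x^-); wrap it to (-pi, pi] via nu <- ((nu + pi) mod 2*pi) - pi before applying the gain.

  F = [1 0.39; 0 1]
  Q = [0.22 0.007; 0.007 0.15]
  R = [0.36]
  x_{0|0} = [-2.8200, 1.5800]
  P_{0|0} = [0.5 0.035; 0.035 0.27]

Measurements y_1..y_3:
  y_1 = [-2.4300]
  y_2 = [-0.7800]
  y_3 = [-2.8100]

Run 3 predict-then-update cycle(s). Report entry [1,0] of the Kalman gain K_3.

K[1,0] = -0.3634

step 1: x^-=[-2.2038, 1.5800]  P^-=[0.7884 0.1473; 0.1473 0.4200]  H_jac=[-0.2149 -0.2997]  S=[0.4531]  K=[-0.4713; -0.3477]  nu=[1.3336]  x^+=[-2.8323, 1.1163]  P^+=[0.6877 0.0731; 0.0731 0.3652]
step 2: x^-=[-2.3970, 1.1163]  P^-=[1.0203 0.2225; 0.2225 0.5152]  H_jac=[-0.1597 -0.3428]  S=[0.4709]  K=[-0.5079; -0.4505]  nu=[2.7975]  x^+=[-3.8178, -0.1440]  P^+=[0.8988 0.1147; 0.1147 0.4196]
step 3: x^-=[-3.8739, -0.1440]  P^-=[1.2721 0.2854; 0.2854 0.5696]  H_jac=[0.0096 -0.2578]  S=[0.3966]  K=[-0.1548; -0.3634]  nu=[0.2944]  x^+=[-3.9195, -0.2510]  P^+=[1.2626 0.2631; 0.2631 0.5173]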